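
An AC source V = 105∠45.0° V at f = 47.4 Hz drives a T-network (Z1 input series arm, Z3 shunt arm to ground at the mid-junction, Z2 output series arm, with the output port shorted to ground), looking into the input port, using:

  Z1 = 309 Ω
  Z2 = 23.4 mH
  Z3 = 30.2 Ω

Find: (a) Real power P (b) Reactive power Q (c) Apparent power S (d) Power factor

Step 1 — Angular frequency: ω = 2π·f = 2π·47.4 = 297.8 rad/s.
Step 2 — Component impedances:
  Z1: Z = R = 309 Ω
  Z2: Z = jωL = j·297.8·0.0234 = 0 + j6.969 Ω
  Z3: Z = R = 30.2 Ω
Step 3 — With the output port shorted to ground, the output series arm Z2 runs from the junction to ground; the shunt arm Z3 also runs from the junction to ground. They appear in parallel: Z3 || Z2 = 1.527 + j6.617 Ω.
Step 4 — Series with input arm Z1: Z_in = Z1 + (Z3 || Z2) = 310.5 + j6.617 Ω = 310.6∠1.2° Ω.
Step 5 — Source phasor: V = 105∠45.0° V = 74.25 + j74.25 V.
Step 6 — Current: I = V / Z = 0.2441 + j0.2339 A = 0.3381∠43.8° A.
Step 7 — Complex power: S = V·I* = 35.49 + j0.7562 VA.
Step 8 — Real power: P = Re(S) = 35.49 W.
Step 9 — Reactive power: Q = Im(S) = 0.7562 VAR.
Step 10 — Apparent power: |S| = 35.5 VA.
Step 11 — Power factor: PF = P/|S| = 0.9998 (lagging).

(a) P = 35.49 W  (b) Q = 0.7562 VAR  (c) S = 35.5 VA  (d) PF = 0.9998 (lagging)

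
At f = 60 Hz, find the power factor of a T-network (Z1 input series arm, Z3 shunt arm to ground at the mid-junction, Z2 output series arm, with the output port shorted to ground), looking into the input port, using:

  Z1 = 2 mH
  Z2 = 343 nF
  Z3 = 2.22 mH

Step 1 — Angular frequency: ω = 2π·f = 2π·60 = 377 rad/s.
Step 2 — Component impedances:
  Z1: Z = jωL = j·377·0.002 = 0 + j0.754 Ω
  Z2: Z = 1/(jωC) = -j/(ω·C) = 0 - j7733 Ω
  Z3: Z = jωL = j·377·0.00222 = 0 + j0.8369 Ω
Step 3 — With the output port shorted to ground, the output series arm Z2 runs from the junction to ground; the shunt arm Z3 also runs from the junction to ground. They appear in parallel: Z3 || Z2 = 0 + j0.837 Ω.
Step 4 — Series with input arm Z1: Z_in = Z1 + (Z3 || Z2) = 0 + j1.591 Ω = 1.591∠90.0° Ω.
Step 5 — Power factor: PF = cos(φ) = Re(Z)/|Z| = 0/1.591 = 0.
Step 6 — Type: Im(Z) = 1.591 ⇒ lagging (phase φ = 90.0°).

PF = 0 (lagging, φ = 90.0°)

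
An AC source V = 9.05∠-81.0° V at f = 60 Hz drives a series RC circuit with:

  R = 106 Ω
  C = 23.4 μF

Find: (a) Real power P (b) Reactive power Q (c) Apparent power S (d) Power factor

Step 1 — Angular frequency: ω = 2π·f = 2π·60 = 377 rad/s.
Step 2 — Component impedances:
  R: Z = R = 106 Ω
  C: Z = 1/(jωC) = -j/(ω·C) = 0 - j113.4 Ω
Step 3 — Series combination: Z_total = R + C = 106 - j113.4 Ω = 155.2∠-46.9° Ω.
Step 4 — Source phasor: V = 9.05∠-81.0° V = 1.416 - j8.939 V.
Step 5 — Current: I = V / Z = 0.0483 - j0.03267 A = 0.05831∠-34.1° A.
Step 6 — Complex power: S = V·I* = 0.3604 - j0.3855 VA.
Step 7 — Real power: P = Re(S) = 0.3604 W.
Step 8 — Reactive power: Q = Im(S) = -0.3855 VAR.
Step 9 — Apparent power: |S| = 0.5277 VA.
Step 10 — Power factor: PF = P/|S| = 0.683 (leading).

(a) P = 0.3604 W  (b) Q = -0.3855 VAR  (c) S = 0.5277 VA  (d) PF = 0.683 (leading)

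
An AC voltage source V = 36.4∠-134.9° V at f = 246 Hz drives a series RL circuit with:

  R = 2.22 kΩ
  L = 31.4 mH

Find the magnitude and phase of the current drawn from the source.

Step 1 — Angular frequency: ω = 2π·f = 2π·246 = 1546 rad/s.
Step 2 — Component impedances:
  R: Z = R = 2220 Ω
  L: Z = jωL = j·1546·0.0314 = 0 + j48.53 Ω
Step 3 — Series combination: Z_total = R + L = 2220 + j48.53 Ω = 2221∠1.3° Ω.
Step 4 — Source phasor: V = 36.4∠-134.9° V = -25.69 - j25.78 V.
Step 5 — Ohm's law: I = V / Z_total = (-25.69 - j25.78) / (2220 + j48.53) = -0.01182 - j0.01136 A.
Step 6 — Convert to polar: |I| = 0.01639 A, ∠I = -136.2°.

I = 0.01639∠-136.2° A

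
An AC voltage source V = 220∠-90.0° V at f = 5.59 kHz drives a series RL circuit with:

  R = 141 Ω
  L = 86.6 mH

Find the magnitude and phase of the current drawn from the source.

Step 1 — Angular frequency: ω = 2π·f = 2π·5590 = 3.512e+04 rad/s.
Step 2 — Component impedances:
  R: Z = R = 141 Ω
  L: Z = jωL = j·3.512e+04·0.0866 = 0 + j3042 Ω
Step 3 — Series combination: Z_total = R + L = 141 + j3042 Ω = 3045∠87.3° Ω.
Step 4 — Source phasor: V = 220∠-90.0° V = 0 - j220 V.
Step 5 — Ohm's law: I = V / Z_total = (0 - j220) / (141 + j3042) = -0.07217 - j0.003346 A.
Step 6 — Convert to polar: |I| = 0.07225 A, ∠I = -177.3°.

I = 0.07225∠-177.3° A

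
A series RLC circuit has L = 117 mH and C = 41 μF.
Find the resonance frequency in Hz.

Step 1 — Resonance condition Im(Z)=0 gives ω₀ = 1/√(LC).
Step 2 — ω₀ = 1/√(0.117·4.1e-05) = 456.6 rad/s.
Step 3 — f₀ = ω₀/(2π) = 72.67 Hz.

f₀ = 72.67 Hz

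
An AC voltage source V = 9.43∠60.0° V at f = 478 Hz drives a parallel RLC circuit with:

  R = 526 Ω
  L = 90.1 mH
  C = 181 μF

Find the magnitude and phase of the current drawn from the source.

Step 1 — Angular frequency: ω = 2π·f = 2π·478 = 3003 rad/s.
Step 2 — Component impedances:
  R: Z = R = 526 Ω
  L: Z = jωL = j·3003·0.0901 = 0 + j270.6 Ω
  C: Z = 1/(jωC) = -j/(ω·C) = 0 - j1.84 Ω
Step 3 — Parallel combination: 1/Z_total = 1/R + 1/L + 1/C; Z_total = 0.006522 - j1.852 Ω = 1.852∠-89.8° Ω.
Step 4 — Source phasor: V = 9.43∠60.0° V = 4.715 + j8.167 V.
Step 5 — Ohm's law: I = V / Z_total = (4.715 + j8.167) / (0.006522 - j1.852) = -4.4 + j2.561 A.
Step 6 — Convert to polar: |I| = 5.091 A, ∠I = 149.8°.

I = 5.091∠149.8° A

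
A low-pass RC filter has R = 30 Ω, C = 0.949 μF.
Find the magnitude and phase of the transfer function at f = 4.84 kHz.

Step 1 — Angular frequency: ω = 2π·4840 = 3.041e+04 rad/s.
Step 2 — Transfer function: H(jω) = 1/(1 + jωRC).
Step 3 — Denominator: 1 + jωRC = 1 + j·3.041e+04·30·9.49e-07 = 1 + j0.8658.
Step 4 — H = 0.5716 - j0.4949.
Step 5 — Magnitude: |H| = 0.756 (-2.4 dB); phase: φ = -40.9°.

|H| = 0.756 (-2.4 dB), φ = -40.9°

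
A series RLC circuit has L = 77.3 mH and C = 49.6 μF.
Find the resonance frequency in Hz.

Step 1 — Resonance condition Im(Z)=0 gives ω₀ = 1/√(LC).
Step 2 — ω₀ = 1/√(0.0773·4.96e-05) = 510.7 rad/s.
Step 3 — f₀ = ω₀/(2π) = 81.28 Hz.

f₀ = 81.28 Hz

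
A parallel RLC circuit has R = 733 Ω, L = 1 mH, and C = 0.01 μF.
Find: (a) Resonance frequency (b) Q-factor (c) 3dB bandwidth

Step 1 — Resonance: ω₀ = 1/√(LC) = 1/√(0.001·1e-08) = 3.162e+05 rad/s.
Step 2 — f₀ = ω₀/(2π) = 5.033e+04 Hz.
Step 3 — Parallel Q: Q = R/(ω₀L) = 733/(3.162e+05·0.001) = 2.318.
Step 4 — Bandwidth: Δω = ω₀/Q = 1.364e+05 rad/s; BW = Δω/(2π) = 2.171e+04 Hz.

(a) f₀ = 5.033e+04 Hz  (b) Q = 2.318  (c) BW = 2.171e+04 Hz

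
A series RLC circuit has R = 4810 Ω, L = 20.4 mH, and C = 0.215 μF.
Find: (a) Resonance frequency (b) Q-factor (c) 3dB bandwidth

Step 1 — Resonance condition Im(Z)=0 gives ω₀ = 1/√(LC).
Step 2 — ω₀ = 1/√(0.0204·2.15e-07) = 1.51e+04 rad/s.
Step 3 — f₀ = ω₀/(2π) = 2403 Hz.
Step 4 — Series Q: Q = ω₀L/R = 1.51e+04·0.0204/4810 = 0.06404.
Step 5 — 3dB bandwidth: Δω = ω₀/Q = 2.358e+05 rad/s; BW = Δω/(2π) = 3.753e+04 Hz.

(a) f₀ = 2403 Hz  (b) Q = 0.06404  (c) BW = 3.753e+04 Hz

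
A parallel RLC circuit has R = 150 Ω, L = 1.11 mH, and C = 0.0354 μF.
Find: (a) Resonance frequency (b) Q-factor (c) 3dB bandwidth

Step 1 — Resonance: ω₀ = 1/√(LC) = 1/√(0.00111·3.54e-08) = 1.595e+05 rad/s.
Step 2 — f₀ = ω₀/(2π) = 2.539e+04 Hz.
Step 3 — Parallel Q: Q = R/(ω₀L) = 150/(1.595e+05·0.00111) = 0.8471.
Step 4 — Bandwidth: Δω = ω₀/Q = 1.883e+05 rad/s; BW = Δω/(2π) = 2.997e+04 Hz.

(a) f₀ = 2.539e+04 Hz  (b) Q = 0.8471  (c) BW = 2.997e+04 Hz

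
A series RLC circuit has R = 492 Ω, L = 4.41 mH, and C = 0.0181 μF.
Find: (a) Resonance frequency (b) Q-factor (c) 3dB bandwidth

Step 1 — Resonance: ω₀ = 1/√(LC) = 1/√(0.00441·1.81e-08) = 1.119e+05 rad/s.
Step 2 — f₀ = ω₀/(2π) = 1.781e+04 Hz.
Step 3 — Series Q: Q = ω₀L/R = 1.119e+05·0.00441/492 = 1.003.
Step 4 — Bandwidth: Δω = ω₀/Q = 1.116e+05 rad/s; BW = Δω/(2π) = 1.776e+04 Hz.

(a) f₀ = 1.781e+04 Hz  (b) Q = 1.003  (c) BW = 1.776e+04 Hz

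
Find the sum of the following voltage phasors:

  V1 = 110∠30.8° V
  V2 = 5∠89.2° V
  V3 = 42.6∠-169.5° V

Step 1 — Convert each phasor to rectangular form:
  V1 = 110·(cos(30.8°) + j·sin(30.8°)) = 94.49 + j56.32 V
  V2 = 5·(cos(89.2°) + j·sin(89.2°)) = 0.06981 + j5 V
  V3 = 42.6·(cos(-169.5°) + j·sin(-169.5°)) = -41.89 - j7.763 V
Step 2 — Sum components: V_total = 52.67 + j53.56 V.
Step 3 — Convert to polar: |V_total| = 75.12 V, ∠V_total = 45.5°.

V_total = 75.12∠45.5° V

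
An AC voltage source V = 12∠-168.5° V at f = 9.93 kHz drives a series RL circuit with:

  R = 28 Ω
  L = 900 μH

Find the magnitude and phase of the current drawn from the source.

Step 1 — Angular frequency: ω = 2π·f = 2π·9930 = 6.239e+04 rad/s.
Step 2 — Component impedances:
  R: Z = R = 28 Ω
  L: Z = jωL = j·6.239e+04·0.0009 = 0 + j56.15 Ω
Step 3 — Series combination: Z_total = R + L = 28 + j56.15 Ω = 62.75∠63.5° Ω.
Step 4 — Source phasor: V = 12∠-168.5° V = -11.76 - j2.392 V.
Step 5 — Ohm's law: I = V / Z_total = (-11.76 - j2.392) / (28 + j56.15) = -0.1177 + j0.1507 A.
Step 6 — Convert to polar: |I| = 0.1912 A, ∠I = 128.0°.

I = 0.1912∠128.0° A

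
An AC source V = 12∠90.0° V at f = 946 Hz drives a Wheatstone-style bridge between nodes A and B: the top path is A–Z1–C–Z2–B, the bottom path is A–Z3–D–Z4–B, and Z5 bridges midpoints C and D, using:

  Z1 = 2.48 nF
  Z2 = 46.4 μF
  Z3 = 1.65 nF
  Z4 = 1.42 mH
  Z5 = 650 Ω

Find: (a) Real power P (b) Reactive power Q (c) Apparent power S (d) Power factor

Step 1 — Angular frequency: ω = 2π·f = 2π·946 = 5944 rad/s.
Step 2 — Component impedances:
  Z1: Z = 1/(jωC) = -j/(ω·C) = 0 - j6.784e+04 Ω
  Z2: Z = 1/(jωC) = -j/(ω·C) = 0 - j3.626 Ω
  Z3: Z = 1/(jωC) = -j/(ω·C) = 0 - j1.02e+05 Ω
  Z4: Z = jωL = j·5944·0.00142 = 0 + j8.44 Ω
  Z5: Z = R = 650 Ω
Step 3 — Bridge requires nodal analysis (the Z5 bridge couples midpoints C and D, so the two paths cannot be reduced to a simple series/parallel combination). Setting node B to ground and injecting 1 A at node A, the 3-node admittance system at A, C, D solves to V_A = Z_AB = 0.04738 - j4.074e+04 Ω = 4.074e+04∠-90.0° Ω.
Step 4 — Source phasor: V = 12∠90.0° V = 0 + j12 V.
Step 5 — Current: I = V / Z = -0.0002946 + j3.426e-10 A = 0.0002946∠180.0° A.
Step 6 — Complex power: S = V·I* = 4.111e-09 - j0.003535 VA.
Step 7 — Real power: P = Re(S) = 4.111e-09 W.
Step 8 — Reactive power: Q = Im(S) = -0.003535 VAR.
Step 9 — Apparent power: |S| = 0.003535 VA.
Step 10 — Power factor: PF = P/|S| = 1.163e-06 (leading).

(a) P = 4.111e-09 W  (b) Q = -0.003535 VAR  (c) S = 0.003535 VA  (d) PF = 1.163e-06 (leading)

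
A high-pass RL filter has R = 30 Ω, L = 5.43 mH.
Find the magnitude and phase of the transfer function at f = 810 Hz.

Step 1 — Angular frequency: ω = 2π·810 = 5089 rad/s.
Step 2 — Transfer function: H(jω) = jωL/(R + jωL).
Step 3 — Numerator jωL = j·27.64; denominator R + jωL = 30 + j27.64.
Step 4 — H = 0.459 + j0.4983.
Step 5 — Magnitude: |H| = 0.6775 (-3.4 dB); phase: φ = 47.3°.

|H| = 0.6775 (-3.4 dB), φ = 47.3°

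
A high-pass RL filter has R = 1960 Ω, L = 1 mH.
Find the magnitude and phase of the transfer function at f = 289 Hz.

Step 1 — Angular frequency: ω = 2π·289 = 1816 rad/s.
Step 2 — Transfer function: H(jω) = jωL/(R + jωL).
Step 3 — Numerator jωL = j·1.816; denominator R + jωL = 1960 + j1.816.
Step 4 — H = 8.583e-07 + j0.0009264.
Step 5 — Magnitude: |H| = 0.0009264 (-60.7 dB); phase: φ = 89.9°.

|H| = 0.0009264 (-60.7 dB), φ = 89.9°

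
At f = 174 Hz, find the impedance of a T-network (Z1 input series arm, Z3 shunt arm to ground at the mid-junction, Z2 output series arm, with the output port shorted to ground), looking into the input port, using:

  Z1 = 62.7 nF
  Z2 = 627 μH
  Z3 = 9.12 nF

Step 1 — Angular frequency: ω = 2π·f = 2π·174 = 1093 rad/s.
Step 2 — Component impedances:
  Z1: Z = 1/(jωC) = -j/(ω·C) = 0 - j1.459e+04 Ω
  Z2: Z = jωL = j·1093·0.000627 = 0 + j0.6855 Ω
  Z3: Z = 1/(jωC) = -j/(ω·C) = 0 - j1.003e+05 Ω
Step 3 — With the output port shorted to ground, the output series arm Z2 runs from the junction to ground; the shunt arm Z3 also runs from the junction to ground. They appear in parallel: Z3 || Z2 = 0 + j0.6855 Ω.
Step 4 — Series with input arm Z1: Z_in = Z1 + (Z3 || Z2) = 0 - j1.459e+04 Ω = 1.459e+04∠-90.0° Ω.

Z = 0 - j1.459e+04 Ω = 1.459e+04∠-90.0° Ω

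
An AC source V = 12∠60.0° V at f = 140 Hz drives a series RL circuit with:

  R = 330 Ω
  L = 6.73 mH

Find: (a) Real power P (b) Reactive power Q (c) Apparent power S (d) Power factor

Step 1 — Angular frequency: ω = 2π·f = 2π·140 = 879.6 rad/s.
Step 2 — Component impedances:
  R: Z = R = 330 Ω
  L: Z = jωL = j·879.6·0.00673 = 0 + j5.92 Ω
Step 3 — Series combination: Z_total = R + L = 330 + j5.92 Ω = 330.1∠1.0° Ω.
Step 4 — Source phasor: V = 12∠60.0° V = 6 + j10.39 V.
Step 5 — Current: I = V / Z = 0.01874 + j0.03116 A = 0.03636∠59.0° A.
Step 6 — Complex power: S = V·I* = 0.4362 + j0.007826 VA.
Step 7 — Real power: P = Re(S) = 0.4362 W.
Step 8 — Reactive power: Q = Im(S) = 0.007826 VAR.
Step 9 — Apparent power: |S| = 0.4363 VA.
Step 10 — Power factor: PF = P/|S| = 0.9998 (lagging).

(a) P = 0.4362 W  (b) Q = 0.007826 VAR  (c) S = 0.4363 VA  (d) PF = 0.9998 (lagging)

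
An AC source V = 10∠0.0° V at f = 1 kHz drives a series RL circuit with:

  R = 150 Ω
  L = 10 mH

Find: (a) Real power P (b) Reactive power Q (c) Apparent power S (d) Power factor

Step 1 — Angular frequency: ω = 2π·f = 2π·1000 = 6283 rad/s.
Step 2 — Component impedances:
  R: Z = R = 150 Ω
  L: Z = jωL = j·6283·0.01 = 0 + j62.83 Ω
Step 3 — Series combination: Z_total = R + L = 150 + j62.83 Ω = 162.6∠22.7° Ω.
Step 4 — Source phasor: V = 10∠0.0° V = 10 V.
Step 5 — Current: I = V / Z = 0.05672 - j0.02376 A = 0.06149∠-22.7° A.
Step 6 — Complex power: S = V·I* = 0.5672 + j0.2376 VA.
Step 7 — Real power: P = Re(S) = 0.5672 W.
Step 8 — Reactive power: Q = Im(S) = 0.2376 VAR.
Step 9 — Apparent power: |S| = 0.6149 VA.
Step 10 — Power factor: PF = P/|S| = 0.9224 (lagging).

(a) P = 0.5672 W  (b) Q = 0.2376 VAR  (c) S = 0.6149 VA  (d) PF = 0.9224 (lagging)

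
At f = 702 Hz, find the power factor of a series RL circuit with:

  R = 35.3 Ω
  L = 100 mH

Step 1 — Angular frequency: ω = 2π·f = 2π·702 = 4411 rad/s.
Step 2 — Component impedances:
  R: Z = R = 35.3 Ω
  L: Z = jωL = j·4411·0.1 = 0 + j441.1 Ω
Step 3 — Series combination: Z_total = R + L = 35.3 + j441.1 Ω = 442.5∠85.4° Ω.
Step 4 — Power factor: PF = cos(φ) = Re(Z)/|Z| = 35.3/442.49 = 0.07978.
Step 5 — Type: Im(Z) = 441.1 ⇒ lagging (phase φ = 85.4°).

PF = 0.07978 (lagging, φ = 85.4°)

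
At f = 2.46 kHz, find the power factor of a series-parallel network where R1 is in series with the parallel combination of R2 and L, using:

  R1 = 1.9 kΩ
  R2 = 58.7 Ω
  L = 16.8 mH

Step 1 — Angular frequency: ω = 2π·f = 2π·2460 = 1.546e+04 rad/s.
Step 2 — Component impedances:
  R1: Z = R = 1900 Ω
  R2: Z = R = 58.7 Ω
  L: Z = jωL = j·1.546e+04·0.0168 = 0 + j259.7 Ω
Step 3 — Parallel branch: R2 || L = 1/(1/R2 + 1/L) = 55.85 + j12.62 Ω.
Step 4 — Series with R1: Z_total = R1 + (R2 || L) = 1956 + j12.62 Ω = 1956∠0.4° Ω.
Step 5 — Power factor: PF = cos(φ) = Re(Z)/|Z| = 1956/1956 = 1.
Step 6 — Type: Im(Z) = 12.62 ⇒ lagging (phase φ = 0.4°).

PF = 1 (lagging, φ = 0.4°)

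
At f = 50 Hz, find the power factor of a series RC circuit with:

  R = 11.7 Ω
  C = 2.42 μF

Step 1 — Angular frequency: ω = 2π·f = 2π·50 = 314.2 rad/s.
Step 2 — Component impedances:
  R: Z = R = 11.7 Ω
  C: Z = 1/(jωC) = -j/(ω·C) = 0 - j1315 Ω
Step 3 — Series combination: Z_total = R + C = 11.7 - j1315 Ω = 1315∠-89.5° Ω.
Step 4 — Power factor: PF = cos(φ) = Re(Z)/|Z| = 11.7/1315.4 = 0.008895.
Step 5 — Type: Im(Z) = -1315 ⇒ leading (phase φ = -89.5°).

PF = 0.008895 (leading, φ = -89.5°)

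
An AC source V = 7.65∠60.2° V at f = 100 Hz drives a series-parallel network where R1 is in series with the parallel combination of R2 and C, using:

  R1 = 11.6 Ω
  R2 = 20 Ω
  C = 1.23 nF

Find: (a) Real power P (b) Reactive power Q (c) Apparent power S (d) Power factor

Step 1 — Angular frequency: ω = 2π·f = 2π·100 = 628.3 rad/s.
Step 2 — Component impedances:
  R1: Z = R = 11.6 Ω
  R2: Z = R = 20 Ω
  C: Z = 1/(jωC) = -j/(ω·C) = 0 - j1.294e+06 Ω
Step 3 — Parallel branch: R2 || C = 1/(1/R2 + 1/C) = 20 - j0.0003091 Ω.
Step 4 — Series with R1: Z_total = R1 + (R2 || C) = 31.6 - j0.0003091 Ω = 31.6∠-0.0° Ω.
Step 5 — Source phasor: V = 7.65∠60.2° V = 3.802 + j6.638 V.
Step 6 — Current: I = V / Z = 0.1203 + j0.2101 A = 0.2421∠60.2° A.
Step 7 — Complex power: S = V·I* = 1.852 - j1.812e-05 VA.
Step 8 — Real power: P = Re(S) = 1.852 W.
Step 9 — Reactive power: Q = Im(S) = -1.812e-05 VAR.
Step 10 — Apparent power: |S| = 1.852 VA.
Step 11 — Power factor: PF = P/|S| = 1 (leading).

(a) P = 1.852 W  (b) Q = -1.812e-05 VAR  (c) S = 1.852 VA  (d) PF = 1 (leading)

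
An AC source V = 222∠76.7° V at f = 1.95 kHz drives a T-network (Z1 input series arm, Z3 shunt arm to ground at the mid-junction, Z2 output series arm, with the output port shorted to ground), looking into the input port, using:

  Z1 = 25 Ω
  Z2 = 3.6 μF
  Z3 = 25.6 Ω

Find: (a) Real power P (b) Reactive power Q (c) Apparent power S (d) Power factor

Step 1 — Angular frequency: ω = 2π·f = 2π·1950 = 1.225e+04 rad/s.
Step 2 — Component impedances:
  Z1: Z = R = 25 Ω
  Z2: Z = 1/(jωC) = -j/(ω·C) = 0 - j22.67 Ω
  Z3: Z = R = 25.6 Ω
Step 3 — With the output port shorted to ground, the output series arm Z2 runs from the junction to ground; the shunt arm Z3 also runs from the junction to ground. They appear in parallel: Z3 || Z2 = 11.25 - j12.71 Ω.
Step 4 — Series with input arm Z1: Z_in = Z1 + (Z3 || Z2) = 36.25 - j12.71 Ω = 38.41∠-19.3° Ω.
Step 5 — Source phasor: V = 222∠76.7° V = 51.07 + j216 V.
Step 6 — Current: I = V / Z = -0.6056 + j5.747 A = 5.779∠96.0° A.
Step 7 — Complex power: S = V·I* = 1211 - j424.3 VA.
Step 8 — Real power: P = Re(S) = 1211 W.
Step 9 — Reactive power: Q = Im(S) = -424.3 VAR.
Step 10 — Apparent power: |S| = 1283 VA.
Step 11 — Power factor: PF = P/|S| = 0.9437 (leading).

(a) P = 1211 W  (b) Q = -424.3 VAR  (c) S = 1283 VA  (d) PF = 0.9437 (leading)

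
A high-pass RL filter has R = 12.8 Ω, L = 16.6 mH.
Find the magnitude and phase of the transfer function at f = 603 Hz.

Step 1 — Angular frequency: ω = 2π·603 = 3789 rad/s.
Step 2 — Transfer function: H(jω) = jωL/(R + jωL).
Step 3 — Numerator jωL = j·62.89; denominator R + jωL = 12.8 + j62.89.
Step 4 — H = 0.9602 + j0.1954.
Step 5 — Magnitude: |H| = 0.9799 (-0.2 dB); phase: φ = 11.5°.

|H| = 0.9799 (-0.2 dB), φ = 11.5°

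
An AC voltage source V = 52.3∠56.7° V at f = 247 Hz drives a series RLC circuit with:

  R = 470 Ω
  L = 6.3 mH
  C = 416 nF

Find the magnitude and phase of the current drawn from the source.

Step 1 — Angular frequency: ω = 2π·f = 2π·247 = 1552 rad/s.
Step 2 — Component impedances:
  R: Z = R = 470 Ω
  L: Z = jωL = j·1552·0.0063 = 0 + j9.777 Ω
  C: Z = 1/(jωC) = -j/(ω·C) = 0 - j1549 Ω
Step 3 — Series combination: Z_total = R + L + C = 470 - j1539 Ω = 1609∠-73.0° Ω.
Step 4 — Source phasor: V = 52.3∠56.7° V = 28.71 + j43.71 V.
Step 5 — Ohm's law: I = V / Z_total = (28.71 + j43.71) / (470 - j1539) = -0.02077 + j0.025 A.
Step 6 — Convert to polar: |I| = 0.0325 A, ∠I = 129.7°.

I = 0.0325∠129.7° A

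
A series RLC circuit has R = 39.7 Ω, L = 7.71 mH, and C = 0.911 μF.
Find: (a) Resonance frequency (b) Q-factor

Step 1 — Resonance condition Im(Z)=0 gives ω₀ = 1/√(LC).
Step 2 — ω₀ = 1/√(0.00771·9.11e-07) = 1.193e+04 rad/s.
Step 3 — f₀ = ω₀/(2π) = 1899 Hz.
Step 4 — Series Q: Q = ω₀L/R = 1.193e+04·0.00771/39.7 = 2.317.

(a) f₀ = 1899 Hz  (b) Q = 2.317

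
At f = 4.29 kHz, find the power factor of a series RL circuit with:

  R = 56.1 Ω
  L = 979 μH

Step 1 — Angular frequency: ω = 2π·f = 2π·4290 = 2.695e+04 rad/s.
Step 2 — Component impedances:
  R: Z = R = 56.1 Ω
  L: Z = jωL = j·2.695e+04·0.000979 = 0 + j26.39 Ω
Step 3 — Series combination: Z_total = R + L = 56.1 + j26.39 Ω = 62∠25.2° Ω.
Step 4 — Power factor: PF = cos(φ) = Re(Z)/|Z| = 56.1/61.997 = 0.9049.
Step 5 — Type: Im(Z) = 26.39 ⇒ lagging (phase φ = 25.2°).

PF = 0.9049 (lagging, φ = 25.2°)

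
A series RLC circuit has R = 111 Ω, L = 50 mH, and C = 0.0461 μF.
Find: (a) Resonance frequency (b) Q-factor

Step 1 — Resonance condition Im(Z)=0 gives ω₀ = 1/√(LC).
Step 2 — ω₀ = 1/√(0.05·4.61e-08) = 2.083e+04 rad/s.
Step 3 — f₀ = ω₀/(2π) = 3315 Hz.
Step 4 — Series Q: Q = ω₀L/R = 2.083e+04·0.05/111 = 9.382.

(a) f₀ = 3315 Hz  (b) Q = 9.382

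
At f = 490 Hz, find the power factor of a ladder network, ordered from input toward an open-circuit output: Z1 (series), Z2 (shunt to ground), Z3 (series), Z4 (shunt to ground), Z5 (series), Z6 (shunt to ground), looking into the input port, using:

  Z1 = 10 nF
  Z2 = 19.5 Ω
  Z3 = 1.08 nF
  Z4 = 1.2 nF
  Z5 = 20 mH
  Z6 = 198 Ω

Step 1 — Angular frequency: ω = 2π·f = 2π·490 = 3079 rad/s.
Step 2 — Component impedances:
  Z1: Z = 1/(jωC) = -j/(ω·C) = 0 - j3.248e+04 Ω
  Z2: Z = R = 19.5 Ω
  Z3: Z = 1/(jωC) = -j/(ω·C) = 0 - j3.007e+05 Ω
  Z4: Z = 1/(jωC) = -j/(ω·C) = 0 - j2.707e+05 Ω
  Z5: Z = jωL = j·3079·0.02 = 0 + j61.58 Ω
  Z6: Z = R = 198 Ω
Step 3 — Ladder network (open output): work backward from the far end, alternating series and parallel combinations. Z_in = 19.5 - j3.248e+04 Ω = 3.248e+04∠-90.0° Ω.
Step 4 — Power factor: PF = cos(φ) = Re(Z)/|Z| = 19.5/3.248e+04 = 0.0006004.
Step 5 — Type: Im(Z) = -3.248e+04 ⇒ leading (phase φ = -90.0°).

PF = 0.0006004 (leading, φ = -90.0°)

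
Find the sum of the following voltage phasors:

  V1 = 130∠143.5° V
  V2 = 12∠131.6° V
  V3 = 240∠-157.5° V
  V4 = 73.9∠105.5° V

Step 1 — Convert each phasor to rectangular form:
  V1 = 130·(cos(143.5°) + j·sin(143.5°)) = -104.5 + j77.33 V
  V2 = 12·(cos(131.6°) + j·sin(131.6°)) = -7.967 + j8.974 V
  V3 = 240·(cos(-157.5°) + j·sin(-157.5°)) = -221.7 - j91.84 V
  V4 = 73.9·(cos(105.5°) + j·sin(105.5°)) = -19.75 + j71.21 V
Step 2 — Sum components: V_total = -353.9 + j65.67 V.
Step 3 — Convert to polar: |V_total| = 360 V, ∠V_total = 169.5°.

V_total = 360∠169.5° V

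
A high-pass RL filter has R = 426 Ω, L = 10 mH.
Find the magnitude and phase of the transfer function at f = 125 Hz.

Step 1 — Angular frequency: ω = 2π·125 = 785.4 rad/s.
Step 2 — Transfer function: H(jω) = jωL/(R + jωL).
Step 3 — Numerator jωL = j·7.854; denominator R + jωL = 426 + j7.854.
Step 4 — H = 0.0003398 + j0.01843.
Step 5 — Magnitude: |H| = 0.01843 (-34.7 dB); phase: φ = 88.9°.

|H| = 0.01843 (-34.7 dB), φ = 88.9°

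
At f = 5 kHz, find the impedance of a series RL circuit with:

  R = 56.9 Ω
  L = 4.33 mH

Step 1 — Angular frequency: ω = 2π·f = 2π·5000 = 3.142e+04 rad/s.
Step 2 — Component impedances:
  R: Z = R = 56.9 Ω
  L: Z = jωL = j·3.142e+04·0.00433 = 0 + j136 Ω
Step 3 — Series combination: Z_total = R + L = 56.9 + j136 Ω = 147.5∠67.3° Ω.

Z = 56.9 + j136 Ω = 147.5∠67.3° Ω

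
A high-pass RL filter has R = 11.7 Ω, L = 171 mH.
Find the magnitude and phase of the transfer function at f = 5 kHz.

Step 1 — Angular frequency: ω = 2π·5000 = 3.142e+04 rad/s.
Step 2 — Transfer function: H(jω) = jωL/(R + jωL).
Step 3 — Numerator jωL = j·5372; denominator R + jωL = 11.7 + j5372.
Step 4 — H = 1 + j0.002178.
Step 5 — Magnitude: |H| = 1 (-0.0 dB); phase: φ = 0.1°.

|H| = 1 (-0.0 dB), φ = 0.1°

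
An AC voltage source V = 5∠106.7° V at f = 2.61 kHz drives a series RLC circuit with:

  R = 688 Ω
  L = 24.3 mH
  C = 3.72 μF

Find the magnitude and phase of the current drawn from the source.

Step 1 — Angular frequency: ω = 2π·f = 2π·2610 = 1.64e+04 rad/s.
Step 2 — Component impedances:
  R: Z = R = 688 Ω
  L: Z = jωL = j·1.64e+04·0.0243 = 0 + j398.5 Ω
  C: Z = 1/(jωC) = -j/(ω·C) = 0 - j16.39 Ω
Step 3 — Series combination: Z_total = R + L + C = 688 + j382.1 Ω = 787∠29.0° Ω.
Step 4 — Source phasor: V = 5∠106.7° V = -1.437 + j4.789 V.
Step 5 — Ohm's law: I = V / Z_total = (-1.437 + j4.789) / (688 + j382.1) = 0.001359 + j0.006206 A.
Step 6 — Convert to polar: |I| = 0.006353 A, ∠I = 77.7°.

I = 0.006353∠77.7° A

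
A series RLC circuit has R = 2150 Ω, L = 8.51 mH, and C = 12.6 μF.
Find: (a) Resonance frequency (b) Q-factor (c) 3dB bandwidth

Step 1 — Resonance: ω₀ = 1/√(LC) = 1/√(0.00851·1.26e-05) = 3054 rad/s.
Step 2 — f₀ = ω₀/(2π) = 486 Hz.
Step 3 — Series Q: Q = ω₀L/R = 3054·0.00851/2150 = 0.01209.
Step 4 — Bandwidth: Δω = ω₀/Q = 2.526e+05 rad/s; BW = Δω/(2π) = 4.021e+04 Hz.

(a) f₀ = 486 Hz  (b) Q = 0.01209  (c) BW = 4.021e+04 Hz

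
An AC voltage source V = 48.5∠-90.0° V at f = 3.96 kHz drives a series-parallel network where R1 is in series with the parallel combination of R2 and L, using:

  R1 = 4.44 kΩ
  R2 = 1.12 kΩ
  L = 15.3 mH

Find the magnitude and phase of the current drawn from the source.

Step 1 — Angular frequency: ω = 2π·f = 2π·3960 = 2.488e+04 rad/s.
Step 2 — Component impedances:
  R1: Z = R = 4440 Ω
  R2: Z = R = 1120 Ω
  L: Z = jωL = j·2.488e+04·0.0153 = 0 + j380.7 Ω
Step 3 — Parallel branch: R2 || L = 1/(1/R2 + 1/L) = 116 + j341.3 Ω.
Step 4 — Series with R1: Z_total = R1 + (R2 || L) = 4556 + j341.3 Ω = 4569∠4.3° Ω.
Step 5 — Source phasor: V = 48.5∠-90.0° V = 0 - j48.5 V.
Step 6 — Ohm's law: I = V / Z_total = (0 - j48.5) / (4556 + j341.3) = -0.0007929 - j0.01059 A.
Step 7 — Convert to polar: |I| = 0.01062 A, ∠I = -94.3°.

I = 0.01062∠-94.3° A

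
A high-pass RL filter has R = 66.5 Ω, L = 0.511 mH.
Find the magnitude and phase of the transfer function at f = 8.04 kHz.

Step 1 — Angular frequency: ω = 2π·8040 = 5.052e+04 rad/s.
Step 2 — Transfer function: H(jω) = jωL/(R + jωL).
Step 3 — Numerator jωL = j·25.81; denominator R + jωL = 66.5 + j25.81.
Step 4 — H = 0.131 + j0.3373.
Step 5 — Magnitude: |H| = 0.3619 (-8.8 dB); phase: φ = 68.8°.

|H| = 0.3619 (-8.8 dB), φ = 68.8°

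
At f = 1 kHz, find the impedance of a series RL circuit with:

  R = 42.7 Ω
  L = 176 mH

Step 1 — Angular frequency: ω = 2π·f = 2π·1000 = 6283 rad/s.
Step 2 — Component impedances:
  R: Z = R = 42.7 Ω
  L: Z = jωL = j·6283·0.176 = 0 + j1106 Ω
Step 3 — Series combination: Z_total = R + L = 42.7 + j1106 Ω = 1107∠87.8° Ω.

Z = 42.7 + j1106 Ω = 1107∠87.8° Ω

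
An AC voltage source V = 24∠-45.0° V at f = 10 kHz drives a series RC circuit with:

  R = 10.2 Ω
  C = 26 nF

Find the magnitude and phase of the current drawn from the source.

Step 1 — Angular frequency: ω = 2π·f = 2π·1e+04 = 6.283e+04 rad/s.
Step 2 — Component impedances:
  R: Z = R = 10.2 Ω
  C: Z = 1/(jωC) = -j/(ω·C) = 0 - j612.1 Ω
Step 3 — Series combination: Z_total = R + C = 10.2 - j612.1 Ω = 612.2∠-89.0° Ω.
Step 4 — Source phasor: V = 24∠-45.0° V = 16.97 - j16.97 V.
Step 5 — Ohm's law: I = V / Z_total = (16.97 - j16.97) / (10.2 - j612.1) = 0.02818 + j0.02725 A.
Step 6 — Convert to polar: |I| = 0.0392 A, ∠I = 44.0°.

I = 0.0392∠44.0° A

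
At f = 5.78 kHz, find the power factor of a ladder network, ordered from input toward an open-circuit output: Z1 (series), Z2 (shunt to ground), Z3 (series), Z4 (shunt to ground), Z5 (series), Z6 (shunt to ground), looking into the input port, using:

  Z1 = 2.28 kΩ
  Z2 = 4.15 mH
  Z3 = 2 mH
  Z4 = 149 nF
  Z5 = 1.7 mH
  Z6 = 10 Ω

Step 1 — Angular frequency: ω = 2π·f = 2π·5780 = 3.632e+04 rad/s.
Step 2 — Component impedances:
  Z1: Z = R = 2280 Ω
  Z2: Z = jωL = j·3.632e+04·0.00415 = 0 + j150.7 Ω
  Z3: Z = jωL = j·3.632e+04·0.002 = 0 + j72.63 Ω
  Z4: Z = 1/(jωC) = -j/(ω·C) = 0 - j184.8 Ω
  Z5: Z = jωL = j·3.632e+04·0.0017 = 0 + j61.74 Ω
  Z6: Z = R = 10 Ω
Step 3 — Ladder network (open output): work backward from the far end, alternating series and parallel combinations. Z_in = 2285 + j78.79 Ω = 2286∠2.0° Ω.
Step 4 — Power factor: PF = cos(φ) = Re(Z)/|Z| = 2285.1/2286.5 = 0.9994.
Step 5 — Type: Im(Z) = 78.79 ⇒ lagging (phase φ = 2.0°).

PF = 0.9994 (lagging, φ = 2.0°)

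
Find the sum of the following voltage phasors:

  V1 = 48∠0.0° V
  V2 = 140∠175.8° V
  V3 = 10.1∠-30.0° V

Step 1 — Convert each phasor to rectangular form:
  V1 = 48·(cos(0.0°) + j·sin(0.0°)) = 48 V
  V2 = 140·(cos(175.8°) + j·sin(175.8°)) = -139.6 + j10.25 V
  V3 = 10.1·(cos(-30.0°) + j·sin(-30.0°)) = 8.747 - j5.05 V
Step 2 — Sum components: V_total = -82.88 + j5.203 V.
Step 3 — Convert to polar: |V_total| = 83.04 V, ∠V_total = 176.4°.

V_total = 83.04∠176.4° V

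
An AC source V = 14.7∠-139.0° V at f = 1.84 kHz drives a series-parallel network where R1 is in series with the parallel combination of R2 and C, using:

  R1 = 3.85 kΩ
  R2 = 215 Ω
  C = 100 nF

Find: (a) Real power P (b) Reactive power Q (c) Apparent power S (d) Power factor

Step 1 — Angular frequency: ω = 2π·f = 2π·1840 = 1.156e+04 rad/s.
Step 2 — Component impedances:
  R1: Z = R = 3850 Ω
  R2: Z = R = 215 Ω
  C: Z = 1/(jωC) = -j/(ω·C) = 0 - j865 Ω
Step 3 — Parallel branch: R2 || C = 1/(1/R2 + 1/C) = 202.5 - j50.33 Ω.
Step 4 — Series with R1: Z_total = R1 + (R2 || C) = 4052 - j50.33 Ω = 4053∠-0.7° Ω.
Step 5 — Source phasor: V = 14.7∠-139.0° V = -11.09 - j9.644 V.
Step 6 — Current: I = V / Z = -0.002708 - j0.002413 A = 0.003627∠-138.3° A.
Step 7 — Complex power: S = V·I* = 0.05331 - j0.0006622 VA.
Step 8 — Real power: P = Re(S) = 0.05331 W.
Step 9 — Reactive power: Q = Im(S) = -0.0006622 VAR.
Step 10 — Apparent power: |S| = 0.05332 VA.
Step 11 — Power factor: PF = P/|S| = 0.9999 (leading).

(a) P = 0.05331 W  (b) Q = -0.0006622 VAR  (c) S = 0.05332 VA  (d) PF = 0.9999 (leading)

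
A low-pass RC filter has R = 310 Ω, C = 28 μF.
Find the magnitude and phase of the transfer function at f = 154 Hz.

Step 1 — Angular frequency: ω = 2π·154 = 967.6 rad/s.
Step 2 — Transfer function: H(jω) = 1/(1 + jωRC).
Step 3 — Denominator: 1 + jωRC = 1 + j·967.6·310·2.8e-05 = 1 + j8.399.
Step 4 — H = 0.01398 - j0.1174.
Step 5 — Magnitude: |H| = 0.1182 (-18.5 dB); phase: φ = -83.2°.

|H| = 0.1182 (-18.5 dB), φ = -83.2°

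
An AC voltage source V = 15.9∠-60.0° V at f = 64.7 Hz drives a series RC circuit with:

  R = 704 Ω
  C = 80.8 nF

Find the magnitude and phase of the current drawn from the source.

Step 1 — Angular frequency: ω = 2π·f = 2π·64.7 = 406.5 rad/s.
Step 2 — Component impedances:
  R: Z = R = 704 Ω
  C: Z = 1/(jωC) = -j/(ω·C) = 0 - j3.044e+04 Ω
Step 3 — Series combination: Z_total = R + C = 704 - j3.044e+04 Ω = 3.045e+04∠-88.7° Ω.
Step 4 — Source phasor: V = 15.9∠-60.0° V = 7.95 - j13.77 V.
Step 5 — Ohm's law: I = V / Z_total = (7.95 - j13.77) / (704 - j3.044e+04) = 0.0004581 + j0.0002505 A.
Step 6 — Convert to polar: |I| = 0.0005221 A, ∠I = 28.7°.

I = 0.0005221∠28.7° A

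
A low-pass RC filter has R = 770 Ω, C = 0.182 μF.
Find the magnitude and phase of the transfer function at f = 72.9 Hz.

Step 1 — Angular frequency: ω = 2π·72.9 = 458 rad/s.
Step 2 — Transfer function: H(jω) = 1/(1 + jωRC).
Step 3 — Denominator: 1 + jωRC = 1 + j·458·770·1.82e-07 = 1 + j0.06419.
Step 4 — H = 0.9959 - j0.06393.
Step 5 — Magnitude: |H| = 0.9979 (-0.0 dB); phase: φ = -3.7°.

|H| = 0.9979 (-0.0 dB), φ = -3.7°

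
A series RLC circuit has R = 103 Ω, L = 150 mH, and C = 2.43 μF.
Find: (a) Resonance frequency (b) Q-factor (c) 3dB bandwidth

Step 1 — Resonance: ω₀ = 1/√(LC) = 1/√(0.15·2.43e-06) = 1656 rad/s.
Step 2 — f₀ = ω₀/(2π) = 263.6 Hz.
Step 3 — Series Q: Q = ω₀L/R = 1656·0.15/103 = 2.412.
Step 4 — Bandwidth: Δω = ω₀/Q = 686.7 rad/s; BW = Δω/(2π) = 109.3 Hz.

(a) f₀ = 263.6 Hz  (b) Q = 2.412  (c) BW = 109.3 Hz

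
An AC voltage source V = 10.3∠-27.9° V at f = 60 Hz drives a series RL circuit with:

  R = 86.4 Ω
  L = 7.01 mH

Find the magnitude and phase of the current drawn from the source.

Step 1 — Angular frequency: ω = 2π·f = 2π·60 = 377 rad/s.
Step 2 — Component impedances:
  R: Z = R = 86.4 Ω
  L: Z = jωL = j·377·0.00701 = 0 + j2.643 Ω
Step 3 — Series combination: Z_total = R + L = 86.4 + j2.643 Ω = 86.44∠1.8° Ω.
Step 4 — Source phasor: V = 10.3∠-27.9° V = 9.103 - j4.82 V.
Step 5 — Ohm's law: I = V / Z_total = (9.103 - j4.82) / (86.4 + j2.643) = 0.1036 - j0.05895 A.
Step 6 — Convert to polar: |I| = 0.1192 A, ∠I = -29.7°.

I = 0.1192∠-29.7° A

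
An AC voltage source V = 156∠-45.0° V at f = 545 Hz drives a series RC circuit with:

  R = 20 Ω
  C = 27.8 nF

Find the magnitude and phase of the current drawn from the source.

Step 1 — Angular frequency: ω = 2π·f = 2π·545 = 3424 rad/s.
Step 2 — Component impedances:
  R: Z = R = 20 Ω
  C: Z = 1/(jωC) = -j/(ω·C) = 0 - j1.05e+04 Ω
Step 3 — Series combination: Z_total = R + C = 20 - j1.05e+04 Ω = 1.05e+04∠-89.9° Ω.
Step 4 — Source phasor: V = 156∠-45.0° V = 110.3 - j110.3 V.
Step 5 — Ohm's law: I = V / Z_total = (110.3 - j110.3) / (20 - j1.05e+04) = 0.01052 + j0.01048 A.
Step 6 — Convert to polar: |I| = 0.01485 A, ∠I = 44.9°.

I = 0.01485∠44.9° A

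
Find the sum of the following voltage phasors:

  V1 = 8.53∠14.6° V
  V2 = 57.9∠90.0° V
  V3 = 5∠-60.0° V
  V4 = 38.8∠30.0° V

Step 1 — Convert each phasor to rectangular form:
  V1 = 8.53·(cos(14.6°) + j·sin(14.6°)) = 8.255 + j2.15 V
  V2 = 57.9·(cos(90.0°) + j·sin(90.0°)) = 0 + j57.9 V
  V3 = 5·(cos(-60.0°) + j·sin(-60.0°)) = 2.5 - j4.33 V
  V4 = 38.8·(cos(30.0°) + j·sin(30.0°)) = 33.6 + j19.4 V
Step 2 — Sum components: V_total = 44.36 + j75.12 V.
Step 3 — Convert to polar: |V_total| = 87.24 V, ∠V_total = 59.4°.

V_total = 87.24∠59.4° V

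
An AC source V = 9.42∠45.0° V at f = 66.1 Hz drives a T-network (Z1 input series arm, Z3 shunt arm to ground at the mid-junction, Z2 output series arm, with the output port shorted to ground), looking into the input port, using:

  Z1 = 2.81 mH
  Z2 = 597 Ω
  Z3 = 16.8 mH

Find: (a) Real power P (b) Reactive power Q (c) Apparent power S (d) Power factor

Step 1 — Angular frequency: ω = 2π·f = 2π·66.1 = 415.3 rad/s.
Step 2 — Component impedances:
  Z1: Z = jωL = j·415.3·0.00281 = 0 + j1.167 Ω
  Z2: Z = R = 597 Ω
  Z3: Z = jωL = j·415.3·0.0168 = 0 + j6.977 Ω
Step 3 — With the output port shorted to ground, the output series arm Z2 runs from the junction to ground; the shunt arm Z3 also runs from the junction to ground. They appear in parallel: Z3 || Z2 = 0.08154 + j6.976 Ω.
Step 4 — Series with input arm Z1: Z_in = Z1 + (Z3 || Z2) = 0.08154 + j8.143 Ω = 8.144∠89.4° Ω.
Step 5 — Source phasor: V = 9.42∠45.0° V = 6.661 + j6.661 V.
Step 6 — Current: I = V / Z = 0.8261 - j0.8097 A = 1.157∠-44.4° A.
Step 7 — Complex power: S = V·I* = 0.1091 + j10.9 VA.
Step 8 — Real power: P = Re(S) = 0.1091 W.
Step 9 — Reactive power: Q = Im(S) = 10.9 VAR.
Step 10 — Apparent power: |S| = 10.9 VA.
Step 11 — Power factor: PF = P/|S| = 0.01001 (lagging).

(a) P = 0.1091 W  (b) Q = 10.9 VAR  (c) S = 10.9 VA  (d) PF = 0.01001 (lagging)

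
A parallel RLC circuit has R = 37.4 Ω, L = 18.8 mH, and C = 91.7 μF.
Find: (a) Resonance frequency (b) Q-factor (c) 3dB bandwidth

Step 1 — Resonance: ω₀ = 1/√(LC) = 1/√(0.0188·9.17e-05) = 761.6 rad/s.
Step 2 — f₀ = ω₀/(2π) = 121.2 Hz.
Step 3 — Parallel Q: Q = R/(ω₀L) = 37.4/(761.6·0.0188) = 2.612.
Step 4 — Bandwidth: Δω = ω₀/Q = 291.6 rad/s; BW = Δω/(2π) = 46.41 Hz.

(a) f₀ = 121.2 Hz  (b) Q = 2.612  (c) BW = 46.41 Hz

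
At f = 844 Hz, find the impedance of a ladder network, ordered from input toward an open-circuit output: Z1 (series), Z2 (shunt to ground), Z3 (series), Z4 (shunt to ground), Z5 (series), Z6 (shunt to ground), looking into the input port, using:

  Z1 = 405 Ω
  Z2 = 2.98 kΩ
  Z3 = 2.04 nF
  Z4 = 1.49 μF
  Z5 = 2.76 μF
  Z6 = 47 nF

Step 1 — Angular frequency: ω = 2π·f = 2π·844 = 5303 rad/s.
Step 2 — Component impedances:
  Z1: Z = R = 405 Ω
  Z2: Z = R = 2980 Ω
  Z3: Z = 1/(jωC) = -j/(ω·C) = 0 - j9.244e+04 Ω
  Z4: Z = 1/(jωC) = -j/(ω·C) = 0 - j126.6 Ω
  Z5: Z = 1/(jωC) = -j/(ω·C) = 0 - j68.32 Ω
  Z6: Z = 1/(jωC) = -j/(ω·C) = 0 - j4012 Ω
Step 3 — Ladder network (open output): work backward from the far end, alternating series and parallel combinations. Z_in = 3382 - j95.84 Ω = 3383∠-1.6° Ω.

Z = 3382 - j95.84 Ω = 3383∠-1.6° Ω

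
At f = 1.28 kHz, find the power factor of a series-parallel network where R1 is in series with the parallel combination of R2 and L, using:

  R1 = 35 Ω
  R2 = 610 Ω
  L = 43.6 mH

Step 1 — Angular frequency: ω = 2π·f = 2π·1280 = 8042 rad/s.
Step 2 — Component impedances:
  R1: Z = R = 35 Ω
  R2: Z = R = 610 Ω
  L: Z = jωL = j·8042·0.0436 = 0 + j350.7 Ω
Step 3 — Parallel branch: R2 || L = 1/(1/R2 + 1/L) = 151.5 + j263.6 Ω.
Step 4 — Series with R1: Z_total = R1 + (R2 || L) = 186.5 + j263.6 Ω = 322.9∠54.7° Ω.
Step 5 — Power factor: PF = cos(φ) = Re(Z)/|Z| = 186.5/322.9 = 0.5776.
Step 6 — Type: Im(Z) = 263.6 ⇒ lagging (phase φ = 54.7°).

PF = 0.5776 (lagging, φ = 54.7°)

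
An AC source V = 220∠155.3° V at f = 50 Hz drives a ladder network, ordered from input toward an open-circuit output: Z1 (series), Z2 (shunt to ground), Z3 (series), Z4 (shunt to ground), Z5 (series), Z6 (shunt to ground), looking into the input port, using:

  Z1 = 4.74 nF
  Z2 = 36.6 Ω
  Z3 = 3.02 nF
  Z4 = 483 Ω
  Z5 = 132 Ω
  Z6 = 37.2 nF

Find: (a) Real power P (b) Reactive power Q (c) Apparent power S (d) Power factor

Step 1 — Angular frequency: ω = 2π·f = 2π·50 = 314.2 rad/s.
Step 2 — Component impedances:
  Z1: Z = 1/(jωC) = -j/(ω·C) = 0 - j6.715e+05 Ω
  Z2: Z = R = 36.6 Ω
  Z3: Z = 1/(jωC) = -j/(ω·C) = 0 - j1.054e+06 Ω
  Z4: Z = R = 483 Ω
  Z5: Z = R = 132 Ω
  Z6: Z = 1/(jωC) = -j/(ω·C) = 0 - j8.557e+04 Ω
Step 3 — Ladder network (open output): work backward from the far end, alternating series and parallel combinations. Z_in = 36.6 - j6.715e+05 Ω = 6.715e+05∠-90.0° Ω.
Step 4 — Source phasor: V = 220∠155.3° V = -199.9 + j91.93 V.
Step 5 — Current: I = V / Z = -0.0001369 - j0.0002976 A = 0.0003276∠-114.7° A.
Step 6 — Complex power: S = V·I* = 3.928e-06 - j0.07207 VA.
Step 7 — Real power: P = Re(S) = 3.928e-06 W.
Step 8 — Reactive power: Q = Im(S) = -0.07207 VAR.
Step 9 — Apparent power: |S| = 0.07207 VA.
Step 10 — Power factor: PF = P/|S| = 5.45e-05 (leading).

(a) P = 3.928e-06 W  (b) Q = -0.07207 VAR  (c) S = 0.07207 VA  (d) PF = 5.45e-05 (leading)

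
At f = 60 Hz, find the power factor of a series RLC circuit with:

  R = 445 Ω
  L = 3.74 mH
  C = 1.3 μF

Step 1 — Angular frequency: ω = 2π·f = 2π·60 = 377 rad/s.
Step 2 — Component impedances:
  R: Z = R = 445 Ω
  L: Z = jωL = j·377·0.00374 = 0 + j1.41 Ω
  C: Z = 1/(jωC) = -j/(ω·C) = 0 - j2040 Ω
Step 3 — Series combination: Z_total = R + L + C = 445 - j2039 Ω = 2087∠-77.7° Ω.
Step 4 — Power factor: PF = cos(φ) = Re(Z)/|Z| = 445/2087 = 0.2132.
Step 5 — Type: Im(Z) = -2039 ⇒ leading (phase φ = -77.7°).

PF = 0.2132 (leading, φ = -77.7°)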